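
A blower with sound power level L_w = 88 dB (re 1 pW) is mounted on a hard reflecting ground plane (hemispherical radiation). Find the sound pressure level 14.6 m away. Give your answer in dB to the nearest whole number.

57 dB

Free-field hemispherical radiation: L_p = L_w − 10·log₁₀(2π·r²), r = 14.6 m.
2π·r² = 1339 m², 10·log₁₀ of that is 31.269 dB.
L_p = 88 − 31.269 = 56.73 dB.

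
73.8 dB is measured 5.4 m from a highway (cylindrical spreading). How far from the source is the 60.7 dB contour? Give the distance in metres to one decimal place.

Line-source spreading drops the level by 10·log₁₀(r₂/r₁); inverting, r₂/r₁ = 10^(ΔL/10).
r₂ = 5.4·10^((73.8−60.7)/10) = 5.4·10^(13.1/10) = 110.25 m.

110.3 m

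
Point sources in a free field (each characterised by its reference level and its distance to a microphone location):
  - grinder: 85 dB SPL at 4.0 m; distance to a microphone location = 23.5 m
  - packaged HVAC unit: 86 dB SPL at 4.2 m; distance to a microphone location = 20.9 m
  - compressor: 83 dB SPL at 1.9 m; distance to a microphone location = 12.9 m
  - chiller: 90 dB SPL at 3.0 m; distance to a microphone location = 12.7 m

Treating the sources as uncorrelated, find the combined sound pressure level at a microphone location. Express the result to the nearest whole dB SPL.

Apply inverse-square spreading to bring every level to the receiver, then sum 10^(L/10).
grinder: 85 − 20·log₁₀(23.5/4.0) = 85 − 15.38 = 69.62 dB SPL.
packaged HVAC unit: 86 − 20·log₁₀(20.9/4.2) = 86 − 13.94 = 72.06 dB SPL.
compressor: 83 − 20·log₁₀(12.9/1.9) = 83 − 16.64 = 66.36 dB SPL.
chiller: 90 − 20·log₁₀(12.7/3.0) = 90 − 12.53 = 77.47 dB SPL.
Σ 10^(L/10) = 8.537e+07 → L_total = 10·log₁₀(8.537e+07) = 79.31 dB SPL.

79 dB SPL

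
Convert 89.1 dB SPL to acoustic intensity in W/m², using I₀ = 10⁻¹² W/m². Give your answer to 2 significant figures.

L = 10·log₁₀(I/I₀) ⇒ I = I₀·10^(L/10) = 10⁻¹² × 10^8.91.

0.00081 W/m²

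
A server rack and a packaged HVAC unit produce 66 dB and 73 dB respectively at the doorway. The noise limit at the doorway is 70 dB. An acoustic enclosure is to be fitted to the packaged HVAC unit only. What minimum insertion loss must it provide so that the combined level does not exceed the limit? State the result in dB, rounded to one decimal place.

5.2 dB

Everything except the packaged HVAC unit sums to 10^(66/10) = 3.981e+06 in linear terms, 66.00 dB.
To meet 70 dB overall, the treated packaged HVAC unit may contribute at most 10^(70/10) − 3.981e+06 = 6.019e+06, i.e. 67.80 dB.
Required insertion loss = 73 − 67.80 = 5.20 dB.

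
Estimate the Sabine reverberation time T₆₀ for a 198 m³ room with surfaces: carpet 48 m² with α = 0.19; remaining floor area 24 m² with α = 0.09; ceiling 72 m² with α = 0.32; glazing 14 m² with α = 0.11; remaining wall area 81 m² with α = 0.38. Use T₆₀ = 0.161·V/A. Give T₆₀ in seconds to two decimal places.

Summing Sᵢαᵢ: 48·0.19 + 24·0.09 + 72·0.32 + 14·0.11 + 81·0.38 = 66.64 m².
T₆₀ = 0.161·V/A = 0.161·198/66.64 = 0.478 s.

0.48 s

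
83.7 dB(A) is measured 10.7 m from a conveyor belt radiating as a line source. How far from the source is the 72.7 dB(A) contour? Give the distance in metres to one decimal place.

For a line source L₁ − L₂ = 10·log₁₀(r₂/r₁), so r₂ = r₁·10^((L₁−L₂)/10).
r₂ = 10.7·10^((83.7−72.7)/10) = 10.7·10^(11.0/10) = 134.71 m.

134.7 m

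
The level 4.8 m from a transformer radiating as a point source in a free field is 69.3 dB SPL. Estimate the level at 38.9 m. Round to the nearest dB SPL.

51 dB SPL

For a point source, L₂ = L₁ − 20·log₁₀(r₂/r₁).
L₂ = 69.3 − 20·log₁₀(38.9/4.8) = 69.3 − 18.174 = 51.13 dB SPL.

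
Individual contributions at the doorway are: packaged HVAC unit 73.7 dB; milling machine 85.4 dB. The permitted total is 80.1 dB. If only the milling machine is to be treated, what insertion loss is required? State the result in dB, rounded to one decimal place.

Fixed contribution from the other source: Σ 10^(L/10) = 10^(73.7/10) = 2.344e+07 (73.70 dB).
The limit corresponds to 10^(80.1/10) = 1.023e+08; subtracting the fixed part leaves 7.889e+07 for the milling machine, i.e. 78.97 dB.
Required insertion loss = 85.4 − 78.97 = 6.43 dB.

6.4 dB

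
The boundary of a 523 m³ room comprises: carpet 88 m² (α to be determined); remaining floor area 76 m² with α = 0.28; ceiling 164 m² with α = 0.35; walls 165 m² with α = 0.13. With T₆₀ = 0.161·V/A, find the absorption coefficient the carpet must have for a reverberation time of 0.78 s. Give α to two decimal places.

0.09

From T₆₀ = 0.161·V/A, the target T₆₀ = 0.78 s needs A = 0.161·523/0.78 = 107.95 m².
Absorption from the other surfaces = 76·0.28 + 164·0.35 + 165·0.13 = 100.13 m², so the carpet must supply 7.82 m² over 88 m².
α = 7.82/88 = 0.089.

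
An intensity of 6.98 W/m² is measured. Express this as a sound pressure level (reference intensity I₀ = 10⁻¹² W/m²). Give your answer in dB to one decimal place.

L = 10·log₁₀(I/I₀) = 10·log₁₀(6.98/10⁻¹²) = 10·log₁₀(6.98×10^12).
L = 10·(0.8439 + 12) = 128.44 dB.

128.4 dB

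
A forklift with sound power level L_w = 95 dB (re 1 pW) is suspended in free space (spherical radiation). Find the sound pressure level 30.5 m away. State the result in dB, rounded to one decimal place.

The power spreads over a sphere of area 4π·r², so L_p = L_w − 10·log₁₀(4π·r²).
4π·r² = 1.169e+04 m², 10·log₁₀ of that is 40.678 dB.
L_p = 95 − 40.678 = 54.32 dB.

54.3 dB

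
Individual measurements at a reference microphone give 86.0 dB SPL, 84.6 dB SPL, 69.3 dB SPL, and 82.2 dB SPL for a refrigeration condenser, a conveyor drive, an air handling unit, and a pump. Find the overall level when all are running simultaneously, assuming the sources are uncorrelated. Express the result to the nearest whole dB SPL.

89 dB SPL

For uncorrelated sources the intensities add, so convert each level to linear form, sum, and take 10·log₁₀ of the total.
Σ 10^(L/10) = 10^(86.0/10) + 10^(84.6/10) + 10^(69.3/10) + 10^(82.2/10) = 8.610e+08.
L_total = 10·log₁₀(8.610e+08) = 89.35 dB SPL.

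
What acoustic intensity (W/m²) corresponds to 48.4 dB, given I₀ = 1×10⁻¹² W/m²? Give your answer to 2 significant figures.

I = I₀·10^(L/10) = 10⁻¹² × 10^(48.4/10) = 10^(-7.160).

6.9e-08 W/m²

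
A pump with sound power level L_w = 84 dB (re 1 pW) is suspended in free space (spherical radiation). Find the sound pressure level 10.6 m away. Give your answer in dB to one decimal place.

The power spreads over a sphere of area 4π·r², so L_p = L_w − 10·log₁₀(4π·r²).
4π·r² = 1412 m², 10·log₁₀ of that is 31.498 dB.
L_p = 84 − 31.498 = 52.50 dB.

52.5 dB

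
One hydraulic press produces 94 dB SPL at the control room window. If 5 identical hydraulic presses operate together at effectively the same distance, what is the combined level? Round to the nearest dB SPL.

101 dB SPL

N identical incoherent sources raise the level by 10·log₁₀ N.
L_total = 94 + 10·log₁₀(5) = 94 + 6.990 = 100.99 dB SPL.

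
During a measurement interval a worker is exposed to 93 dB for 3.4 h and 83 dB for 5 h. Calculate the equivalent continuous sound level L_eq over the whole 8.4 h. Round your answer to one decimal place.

The energy average is taken in the linear domain: L_eq = 10·log₁₀[(Σ tᵢ·10^(Lᵢ/10))/T], T = 8.4 h.
Σ tᵢ·10^(Lᵢ/10) = 3.4·10^(93/10) + 5·10^(83/10) = 7.782e+09.
L_eq = 10·log₁₀(7.782e+09/8.4) = 89.67 dB.

89.7 dB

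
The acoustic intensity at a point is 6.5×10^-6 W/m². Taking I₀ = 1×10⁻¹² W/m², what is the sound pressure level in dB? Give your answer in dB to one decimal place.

Dividing by I₀ shifts the exponent by 12: I/I₀ = 6.5×10^6.
L = 10·(0.8129 + 6) = 68.13 dB.

68.1 dB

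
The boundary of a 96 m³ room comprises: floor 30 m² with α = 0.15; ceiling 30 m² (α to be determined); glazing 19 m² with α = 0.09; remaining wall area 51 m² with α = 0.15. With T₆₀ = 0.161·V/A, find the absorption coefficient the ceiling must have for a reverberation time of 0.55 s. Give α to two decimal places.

A = 0.161·V/T₆₀ = 0.161·96/0.55 = 28.10 m² sabins.
Absorption from the other surfaces = 30·0.15 + 19·0.09 + 51·0.15 = 13.86 m², so the ceiling must supply 14.24 m² over 30 m².
α = 14.24/30 = 0.475.

0.47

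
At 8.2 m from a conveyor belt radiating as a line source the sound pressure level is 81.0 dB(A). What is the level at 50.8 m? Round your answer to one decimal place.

73.1 dB(A)

For a line source, L₂ = L₁ − 10·log₁₀(r₂/r₁).
L₂ = 81.0 − 10·log₁₀(50.8/8.2) = 81.0 − 7.920 = 73.08 dB(A).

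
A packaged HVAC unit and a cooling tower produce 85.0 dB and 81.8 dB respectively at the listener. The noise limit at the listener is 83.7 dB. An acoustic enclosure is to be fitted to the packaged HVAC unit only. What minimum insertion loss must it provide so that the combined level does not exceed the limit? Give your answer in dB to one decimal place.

Fixed contribution from the other source: Σ 10^(L/10) = 10^(81.8/10) = 1.514e+08 (81.80 dB).
To meet 83.7 dB overall, the treated packaged HVAC unit may contribute at most 10^(83.7/10) − 1.514e+08 = 8.307e+07, i.e. 79.19 dB.
So the packaged HVAC unit must be reduced from 85.0 to 79.19 dB: IL = 5.81 dB.

5.8 dB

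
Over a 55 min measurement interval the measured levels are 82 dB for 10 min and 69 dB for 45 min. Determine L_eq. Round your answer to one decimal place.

The energy average is taken in the linear domain: L_eq = 10·log₁₀[(Σ tᵢ·10^(Lᵢ/10))/T], T = 55 min.
Σ tᵢ·10^(Lᵢ/10) = 10·10^(82/10) + 45·10^(69/10) = 1.942e+09.
L_eq = 10·log₁₀(1.942e+09/55) = 75.48 dB.

75.5 dB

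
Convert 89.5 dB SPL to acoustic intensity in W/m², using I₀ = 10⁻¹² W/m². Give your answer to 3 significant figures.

0.000891 W/m²

I = I₀·10^(L/10) = 10⁻¹² × 10^(89.5/10) = 10^(-3.050).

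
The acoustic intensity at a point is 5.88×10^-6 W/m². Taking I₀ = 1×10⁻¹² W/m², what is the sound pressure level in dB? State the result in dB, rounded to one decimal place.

67.7 dB

I/I₀ = 5.88×10^-6/10⁻¹² = 5.88×10^6, and L = 10·log₁₀(I/I₀).
L = 10·(0.7694 + 6) = 67.69 dB.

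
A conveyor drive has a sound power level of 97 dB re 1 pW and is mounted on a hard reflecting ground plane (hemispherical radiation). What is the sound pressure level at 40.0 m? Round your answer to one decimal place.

57.0 dB

L_p = L_w − 10·log₁₀(2π·r²) with r = 40.0 m.
2π·r² = 1.005e+04 m², 10·log₁₀ of that is 40.023 dB.
L_p = 97 − 40.023 = 56.98 dB.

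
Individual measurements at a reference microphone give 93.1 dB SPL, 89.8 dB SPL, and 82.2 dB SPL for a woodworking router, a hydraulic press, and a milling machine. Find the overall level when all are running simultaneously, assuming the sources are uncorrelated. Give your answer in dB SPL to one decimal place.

95.0 dB SPL

Incoherent sources combine by intensity addition: L_total = 10·log₁₀(Σ 10^(L_i/10)).
Σ 10^(L/10) = 10^(93.1/10) + 10^(89.8/10) + 10^(82.2/10) = 3.163e+09.
L_total = 10·log₁₀(3.163e+09) = 95.00 dB SPL.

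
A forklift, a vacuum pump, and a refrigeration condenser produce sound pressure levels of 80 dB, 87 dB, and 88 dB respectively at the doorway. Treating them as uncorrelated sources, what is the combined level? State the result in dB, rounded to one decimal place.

90.9 dB

For uncorrelated sources the intensities add, so convert each level to linear form, sum, and take 10·log₁₀ of the total.
Σ 10^(L/10) = 10^(80/10) + 10^(87/10) + 10^(88/10) = 1.232e+09.
L_total = 10·log₁₀(1.232e+09) = 90.91 dB.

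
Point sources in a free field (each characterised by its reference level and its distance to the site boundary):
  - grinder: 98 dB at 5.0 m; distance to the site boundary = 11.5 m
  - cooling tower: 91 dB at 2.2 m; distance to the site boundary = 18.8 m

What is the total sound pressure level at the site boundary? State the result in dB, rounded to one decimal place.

90.8 dB

Propagate each source to the receiver with L = L_ref − 20·log₁₀(r/r_ref), then add intensities.
grinder: 98 − 20·log₁₀(11.5/5.0) = 98 − 7.23 = 90.77 dB.
cooling tower: 91 − 20·log₁₀(18.8/2.2) = 91 − 18.63 = 72.37 dB.
Σ 10^(L/10) = 1.210e+09 → L_total = 10·log₁₀(1.210e+09) = 90.83 dB.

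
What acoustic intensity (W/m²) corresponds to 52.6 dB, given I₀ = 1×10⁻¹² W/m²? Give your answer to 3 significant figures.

1.82e-07 W/m²

I/I₀ = 10^(52.6/10) = 1.82e+05, so I = 1.82e+05 × 10⁻¹² W/m².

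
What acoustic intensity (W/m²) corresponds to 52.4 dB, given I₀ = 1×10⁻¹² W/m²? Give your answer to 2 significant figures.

1.7e-07 W/m²

I/I₀ = 10^(52.4/10) = 1.738e+05, so I = 1.738e+05 × 10⁻¹² W/m².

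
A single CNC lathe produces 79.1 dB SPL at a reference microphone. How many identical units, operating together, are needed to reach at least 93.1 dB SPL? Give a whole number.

Need L₁ + 10·log₁₀ N ≥ 93.1, i.e. log₁₀ N ≥ 1.40.
N ≥ 10^(14.0/10) = 25.119, so N = 26.

26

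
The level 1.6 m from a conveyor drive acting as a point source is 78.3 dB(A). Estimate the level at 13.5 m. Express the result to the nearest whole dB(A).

Point-source attenuation: ΔL = 20·log₁₀(r₂/r₁) = 20·log₁₀(13.5/1.6) = 18.524 dB.
L₂ = 78.3 − 20·log₁₀(13.5/1.6) = 78.3 − 18.524 = 59.78 dB(A).

60 dB(A)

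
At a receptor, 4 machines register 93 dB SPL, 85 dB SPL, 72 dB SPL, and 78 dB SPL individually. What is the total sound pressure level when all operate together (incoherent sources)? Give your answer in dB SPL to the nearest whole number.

94 dB SPL

Incoherent sources combine by intensity addition: L_total = 10·log₁₀(Σ 10^(L_i/10)).
Σ 10^(L/10) = 10^(93/10) + 10^(85/10) + 10^(72/10) + 10^(78/10) = 2.390e+09.
L_total = 10·log₁₀(2.390e+09) = 93.78 dB SPL.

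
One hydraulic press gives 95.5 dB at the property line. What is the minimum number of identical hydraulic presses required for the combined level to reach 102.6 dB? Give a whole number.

Need L₁ + 10·log₁₀ N ≥ 102.6, i.e. log₁₀ N ≥ 0.71.
N ≥ 10^(7.1/10) = 5.129, so N = 6.

6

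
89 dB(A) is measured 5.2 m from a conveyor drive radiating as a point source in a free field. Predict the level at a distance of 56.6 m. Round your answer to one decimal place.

68.3 dB(A)

For a point source, L₂ = L₁ − 20·log₁₀(r₂/r₁).
L₂ = 89 − 20·log₁₀(56.6/5.2) = 89 − 20.736 = 68.26 dB(A).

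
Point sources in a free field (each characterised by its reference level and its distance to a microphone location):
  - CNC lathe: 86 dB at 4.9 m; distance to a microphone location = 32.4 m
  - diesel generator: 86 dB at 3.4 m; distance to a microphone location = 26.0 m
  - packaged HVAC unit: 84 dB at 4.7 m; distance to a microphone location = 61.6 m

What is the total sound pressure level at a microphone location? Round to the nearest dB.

72 dB

Apply inverse-square spreading to bring every level to the receiver, then sum 10^(L/10).
CNC lathe: 86 − 20·log₁₀(32.4/4.9) = 86 − 16.41 = 69.59 dB.
diesel generator: 86 − 20·log₁₀(26.0/3.4) = 86 − 17.67 = 68.33 dB.
packaged HVAC unit: 84 − 20·log₁₀(61.6/4.7) = 84 − 22.35 = 61.65 dB.
Σ 10^(L/10) = 1.738e+07 → L_total = 10·log₁₀(1.738e+07) = 72.40 dB.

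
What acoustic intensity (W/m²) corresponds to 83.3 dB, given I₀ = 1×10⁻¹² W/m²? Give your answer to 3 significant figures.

I/I₀ = 10^(83.3/10) = 2.138e+08, so I = 2.138e+08 × 10⁻¹² W/m².

0.000214 W/m²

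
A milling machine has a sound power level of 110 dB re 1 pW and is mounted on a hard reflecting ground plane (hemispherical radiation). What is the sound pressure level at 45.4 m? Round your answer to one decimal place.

Free-field hemispherical radiation: L_p = L_w − 10·log₁₀(2π·r²), r = 45.4 m.
2π·r² = 1.295e+04 m², 10·log₁₀ of that is 41.123 dB.
L_p = 110 − 41.123 = 68.88 dB.

68.9 dB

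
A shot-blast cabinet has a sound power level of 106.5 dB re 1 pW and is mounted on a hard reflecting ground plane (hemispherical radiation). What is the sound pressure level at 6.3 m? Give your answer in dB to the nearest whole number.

83 dB

Free-field hemispherical radiation: L_p = L_w − 10·log₁₀(2π·r²), r = 6.3 m.
2π·r² = 249.4 m², 10·log₁₀ of that is 23.969 dB.
L_p = 106.5 − 23.969 = 82.53 dB.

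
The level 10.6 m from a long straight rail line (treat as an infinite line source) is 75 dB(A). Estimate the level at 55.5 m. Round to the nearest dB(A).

68 dB(A)

Cylindrical spreading from a line source gives a 10·log₁₀(r₂/r₁) drop.
L₂ = 75 − 10·log₁₀(55.5/10.6) = 75 − 7.190 = 67.81 dB(A).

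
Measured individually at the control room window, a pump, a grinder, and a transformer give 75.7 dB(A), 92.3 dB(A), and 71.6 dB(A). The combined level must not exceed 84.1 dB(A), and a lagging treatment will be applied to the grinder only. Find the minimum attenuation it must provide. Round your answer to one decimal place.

Fixed contribution from the other sources: Σ 10^(L/10) = 10^(75.7/10) + 10^(71.6/10) = 5.161e+07 (77.13 dB(A)).
The limit corresponds to 10^(84.1/10) = 2.570e+08; subtracting the fixed part leaves 2.054e+08 for the grinder, i.e. 83.13 dB(A).
Required insertion loss = 92.3 − 83.13 = 9.17 dB.

9.2 dB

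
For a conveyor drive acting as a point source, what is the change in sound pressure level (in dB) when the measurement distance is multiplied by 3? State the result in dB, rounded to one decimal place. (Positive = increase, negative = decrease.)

-9.5 dB

Point-source spreading: ΔL = −20·log₁₀(r₂/r₁).
ΔL = −20·log₁₀(3) = -9.54 dB.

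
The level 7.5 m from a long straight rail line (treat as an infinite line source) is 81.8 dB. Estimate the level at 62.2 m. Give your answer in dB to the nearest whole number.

Cylindrical spreading from a line source gives a 10·log₁₀(r₂/r₁) drop.
L₂ = 81.8 − 10·log₁₀(62.2/7.5) = 81.8 − 9.187 = 72.61 dB.

73 dB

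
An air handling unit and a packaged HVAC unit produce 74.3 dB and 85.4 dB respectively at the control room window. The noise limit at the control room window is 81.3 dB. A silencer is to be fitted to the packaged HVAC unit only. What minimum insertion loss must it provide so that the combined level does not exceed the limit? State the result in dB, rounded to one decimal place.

Everything except the packaged HVAC unit sums to 10^(74.3/10) = 2.692e+07 in linear terms, 74.30 dB.
To meet 81.3 dB overall, the treated packaged HVAC unit may contribute at most 10^(81.3/10) − 2.692e+07 = 1.080e+08, i.e. 80.33 dB.
So the packaged HVAC unit must be reduced from 85.4 to 80.33 dB: IL = 5.07 dB.

5.1 dB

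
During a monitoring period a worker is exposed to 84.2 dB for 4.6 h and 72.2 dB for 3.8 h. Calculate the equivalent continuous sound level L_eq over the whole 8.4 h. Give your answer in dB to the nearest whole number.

82 dB

Weight each interval's intensity by its duration and average over T = 8.4 h:
Σ tᵢ·10^(Lᵢ/10) = 4.6·10^(84.2/10) + 3.8·10^(72.2/10) = 1.273e+09.
L_eq = 10·log₁₀(1.273e+09/8.4) = 81.81 dB.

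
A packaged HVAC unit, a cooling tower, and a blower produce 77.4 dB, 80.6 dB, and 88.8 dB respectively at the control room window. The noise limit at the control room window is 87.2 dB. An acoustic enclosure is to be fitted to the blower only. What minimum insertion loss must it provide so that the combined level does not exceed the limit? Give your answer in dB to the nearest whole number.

The untreated sources together contribute 10^(77.4/10) + 10^(80.6/10) = 1.698e+08, i.e. 82.30 dB.
The limit corresponds to 10^(87.2/10) = 5.248e+08; subtracting the fixed part leaves 3.550e+08 for the blower, i.e. 85.50 dB.
Required insertion loss = 88.8 − 85.50 = 3.30 dB.

3 dB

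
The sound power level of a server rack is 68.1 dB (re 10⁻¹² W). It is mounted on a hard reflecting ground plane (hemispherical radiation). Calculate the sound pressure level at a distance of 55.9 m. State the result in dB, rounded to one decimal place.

Free-field hemispherical radiation: L_p = L_w − 10·log₁₀(2π·r²), r = 55.9 m.
2π·r² = 1.963e+04 m², 10·log₁₀ of that is 42.930 dB.
L_p = 68.1 − 42.930 = 25.17 dB.

25.2 dB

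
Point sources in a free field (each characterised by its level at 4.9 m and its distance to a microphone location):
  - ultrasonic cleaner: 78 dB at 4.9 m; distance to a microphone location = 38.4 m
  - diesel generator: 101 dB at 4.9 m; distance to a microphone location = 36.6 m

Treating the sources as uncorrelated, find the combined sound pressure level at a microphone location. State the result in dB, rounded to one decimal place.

Propagate each source to the receiver with L = L_ref − 20·log₁₀(r/r_ref), then add intensities.
ultrasonic cleaner: 78 − 20·log₁₀(38.4/4.9) = 78 − 17.88 = 60.12 dB.
diesel generator: 101 − 20·log₁₀(36.6/4.9) = 101 − 17.47 = 83.53 dB.
Σ 10^(L/10) = 2.267e+08 → L_total = 10·log₁₀(2.267e+08) = 83.55 dB.

83.6 dB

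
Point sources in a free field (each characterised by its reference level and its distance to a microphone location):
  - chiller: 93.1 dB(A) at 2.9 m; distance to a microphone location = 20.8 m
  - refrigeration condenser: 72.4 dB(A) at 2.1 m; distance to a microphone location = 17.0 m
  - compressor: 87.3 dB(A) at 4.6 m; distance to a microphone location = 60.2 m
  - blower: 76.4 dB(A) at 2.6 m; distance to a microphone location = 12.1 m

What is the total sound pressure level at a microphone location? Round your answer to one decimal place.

76.5 dB(A)

Propagate each source to the receiver with L = L_ref − 20·log₁₀(r/r_ref), then add intensities.
chiller: 93.1 − 20·log₁₀(20.8/2.9) = 93.1 − 17.11 = 75.99 dB(A).
refrigeration condenser: 72.4 − 20·log₁₀(17.0/2.1) = 72.4 − 18.16 = 54.24 dB(A).
compressor: 87.3 − 20·log₁₀(60.2/4.6) = 87.3 − 22.34 = 64.96 dB(A).
blower: 76.4 − 20·log₁₀(12.1/2.6) = 76.4 − 13.36 = 63.04 dB(A).
Σ 10^(L/10) = 4.511e+07 → L_total = 10·log₁₀(4.511e+07) = 76.54 dB(A).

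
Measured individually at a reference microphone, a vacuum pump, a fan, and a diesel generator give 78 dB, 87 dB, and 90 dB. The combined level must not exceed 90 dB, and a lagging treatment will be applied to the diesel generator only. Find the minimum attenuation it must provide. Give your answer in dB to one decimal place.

3.6 dB

Everything except the diesel generator sums to 10^(78/10) + 10^(87/10) = 5.643e+08 in linear terms, 87.51 dB.
The limit corresponds to 10^(90/10) = 1.000e+09; subtracting the fixed part leaves 4.357e+08 for the diesel generator, i.e. 86.39 dB.
So the diesel generator must be reduced from 90 to 86.39 dB: IL = 3.61 dB.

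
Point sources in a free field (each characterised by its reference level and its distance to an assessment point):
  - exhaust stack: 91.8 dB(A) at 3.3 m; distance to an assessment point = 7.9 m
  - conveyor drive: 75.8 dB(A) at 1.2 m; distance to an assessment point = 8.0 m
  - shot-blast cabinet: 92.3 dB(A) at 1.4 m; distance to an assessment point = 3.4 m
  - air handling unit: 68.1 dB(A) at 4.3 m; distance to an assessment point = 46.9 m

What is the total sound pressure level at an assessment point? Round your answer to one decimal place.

87.4 dB(A)

Propagate each source to the receiver with L = L_ref − 20·log₁₀(r/r_ref), then add intensities.
exhaust stack: 91.8 − 20·log₁₀(7.9/3.3) = 91.8 − 7.58 = 84.22 dB(A).
conveyor drive: 75.8 − 20·log₁₀(8.0/1.2) = 75.8 − 16.48 = 59.32 dB(A).
shot-blast cabinet: 92.3 − 20·log₁₀(3.4/1.4) = 92.3 − 7.71 = 84.59 dB(A).
air handling unit: 68.1 − 20·log₁₀(46.9/4.3) = 68.1 − 20.75 = 47.35 dB(A).
Σ 10^(L/10) = 5.530e+08 → L_total = 10·log₁₀(5.530e+08) = 87.43 dB(A).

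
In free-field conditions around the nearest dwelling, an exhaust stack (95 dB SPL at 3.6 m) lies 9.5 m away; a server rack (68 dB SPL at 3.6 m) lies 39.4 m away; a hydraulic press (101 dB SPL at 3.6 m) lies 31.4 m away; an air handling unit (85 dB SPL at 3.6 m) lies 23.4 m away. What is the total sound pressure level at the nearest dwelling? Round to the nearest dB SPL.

88 dB SPL

Apply inverse-square spreading to bring every level to the receiver, then sum 10^(L/10).
exhaust stack: 95 − 20·log₁₀(9.5/3.6) = 95 − 8.43 = 86.57 dB SPL.
server rack: 68 − 20·log₁₀(39.4/3.6) = 68 − 20.78 = 47.22 dB SPL.
hydraulic press: 101 − 20·log₁₀(31.4/3.6) = 101 − 18.81 = 82.19 dB SPL.
air handling unit: 85 − 20·log₁₀(23.4/3.6) = 85 − 16.26 = 68.74 dB SPL.
Σ 10^(L/10) = 6.271e+08 → L_total = 10·log₁₀(6.271e+08) = 87.97 dB SPL.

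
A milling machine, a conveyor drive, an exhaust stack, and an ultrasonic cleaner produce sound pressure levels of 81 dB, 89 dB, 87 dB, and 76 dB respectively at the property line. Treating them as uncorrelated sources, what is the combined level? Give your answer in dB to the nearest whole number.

92 dB

For uncorrelated sources the intensities add, so convert each level to linear form, sum, and take 10·log₁₀ of the total.
Σ 10^(L/10) = 10^(81/10) + 10^(89/10) + 10^(87/10) + 10^(76/10) = 1.461e+09.
L_total = 10·log₁₀(1.461e+09) = 91.65 dB.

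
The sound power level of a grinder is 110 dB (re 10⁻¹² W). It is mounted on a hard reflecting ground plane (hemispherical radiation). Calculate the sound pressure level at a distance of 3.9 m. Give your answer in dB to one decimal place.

90.2 dB

Free-field hemispherical radiation: L_p = L_w − 10·log₁₀(2π·r²), r = 3.9 m.
2π·r² = 95.57 m², 10·log₁₀ of that is 19.803 dB.
L_p = 110 − 19.803 = 90.20 dB.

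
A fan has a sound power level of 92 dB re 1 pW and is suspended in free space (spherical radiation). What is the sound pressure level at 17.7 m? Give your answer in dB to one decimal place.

56.0 dB

The power spreads over a sphere of area 4π·r², so L_p = L_w − 10·log₁₀(4π·r²).
4π·r² = 3937 m², 10·log₁₀ of that is 35.952 dB.
L_p = 92 − 35.952 = 56.05 dB.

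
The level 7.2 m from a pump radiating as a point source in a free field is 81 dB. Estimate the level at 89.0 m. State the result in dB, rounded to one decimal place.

Point-source attenuation: ΔL = 20·log₁₀(r₂/r₁) = 20·log₁₀(89.0/7.2) = 21.841 dB.
L₂ = 81 − 20·log₁₀(89.0/7.2) = 81 − 21.841 = 59.16 dB.

59.2 dB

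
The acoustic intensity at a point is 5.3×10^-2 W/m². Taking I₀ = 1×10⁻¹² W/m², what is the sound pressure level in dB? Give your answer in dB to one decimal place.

107.2 dB

L = 10·log₁₀(I/I₀) = 10·log₁₀(5.3×10^-2/10⁻¹²) = 10·log₁₀(5.3×10^10).
L = 10·(0.7243 + 10) = 107.24 dB.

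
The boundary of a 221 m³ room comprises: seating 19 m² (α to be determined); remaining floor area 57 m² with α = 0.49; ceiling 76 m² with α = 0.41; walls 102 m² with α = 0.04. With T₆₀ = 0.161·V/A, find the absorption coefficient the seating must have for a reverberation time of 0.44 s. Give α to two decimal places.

0.93

Required total absorption A = 0.161·221/0.44 = 80.87 m².
Absorption from the other surfaces = 57·0.49 + 76·0.41 + 102·0.04 = 63.17 m², so the seating must supply 17.70 m² over 19 m².
α = 17.70/19 = 0.931.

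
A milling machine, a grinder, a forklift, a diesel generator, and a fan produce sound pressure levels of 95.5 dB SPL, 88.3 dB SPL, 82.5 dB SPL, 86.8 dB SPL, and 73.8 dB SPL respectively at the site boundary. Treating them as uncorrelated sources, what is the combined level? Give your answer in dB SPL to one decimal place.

96.9 dB SPL

For uncorrelated sources the intensities add, so convert each level to linear form, sum, and take 10·log₁₀ of the total.
Σ 10^(L/10) = 10^(95.5/10) + 10^(88.3/10) + 10^(82.5/10) + 10^(86.8/10) + 10^(73.8/10) = 4.905e+09.
L_total = 10·log₁₀(4.905e+09) = 96.91 dB SPL.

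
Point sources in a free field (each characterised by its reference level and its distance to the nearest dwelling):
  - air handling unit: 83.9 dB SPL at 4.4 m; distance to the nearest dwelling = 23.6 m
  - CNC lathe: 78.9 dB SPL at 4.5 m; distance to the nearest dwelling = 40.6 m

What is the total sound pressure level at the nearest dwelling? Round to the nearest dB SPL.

70 dB SPL

First find each source's level at the receiver (point-source: −20·log₁₀(r/r_ref)), then combine on an intensity basis.
air handling unit: 83.9 − 20·log₁₀(23.6/4.4) = 83.9 − 14.59 = 69.31 dB SPL.
CNC lathe: 78.9 − 20·log₁₀(40.6/4.5) = 78.9 − 19.11 = 59.79 dB SPL.
Σ 10^(L/10) = 9.486e+06 → L_total = 10·log₁₀(9.486e+06) = 69.77 dB SPL.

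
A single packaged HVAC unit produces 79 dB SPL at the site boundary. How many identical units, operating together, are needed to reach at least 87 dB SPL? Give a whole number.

The shortfall is 87 − 79 = 8.0 dB, and N units add 10·log₁₀ N, so need 10·log₁₀ N ≥ 8.0.
N ≥ 10^(8.0/10) = 6.310, so N = 7.

7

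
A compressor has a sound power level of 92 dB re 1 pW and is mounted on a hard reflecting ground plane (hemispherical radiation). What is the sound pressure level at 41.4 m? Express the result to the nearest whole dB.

52 dB

The power spreads over a hemisphere of area 2π·r², so L_p = L_w − 10·log₁₀(2π·r²).
2π·r² = 1.077e+04 m², 10·log₁₀ of that is 40.322 dB.
L_p = 92 − 40.322 = 51.68 dB.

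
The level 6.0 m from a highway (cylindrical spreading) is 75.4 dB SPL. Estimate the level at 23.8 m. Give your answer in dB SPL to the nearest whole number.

For a line source, L₂ = L₁ − 10·log₁₀(r₂/r₁).
L₂ = 75.4 − 10·log₁₀(23.8/6.0) = 75.4 − 5.984 = 69.42 dB SPL.

69 dB SPL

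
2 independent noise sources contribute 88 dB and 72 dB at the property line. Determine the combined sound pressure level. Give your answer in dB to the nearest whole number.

88 dB

Incoherent sources combine by intensity addition: L_total = 10·log₁₀(Σ 10^(L_i/10)).
Σ 10^(L/10) = 10^(88/10) + 10^(72/10) = 6.468e+08.
L_total = 10·log₁₀(6.468e+08) = 88.11 dB.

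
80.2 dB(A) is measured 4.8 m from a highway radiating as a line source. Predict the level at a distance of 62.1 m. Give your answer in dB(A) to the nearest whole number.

Line-source attenuation: ΔL = 10·log₁₀(r₂/r₁) = 10·log₁₀(62.1/4.8) = 11.119 dB.
L₂ = 80.2 − 10·log₁₀(62.1/4.8) = 80.2 − 11.119 = 69.08 dB(A).

69 dB(A)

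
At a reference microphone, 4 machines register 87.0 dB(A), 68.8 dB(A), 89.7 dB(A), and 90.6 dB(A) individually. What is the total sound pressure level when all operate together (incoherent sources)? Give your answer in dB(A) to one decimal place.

For uncorrelated sources the intensities add, so convert each level to linear form, sum, and take 10·log₁₀ of the total.
Σ 10^(L/10) = 10^(87.0/10) + 10^(68.8/10) + 10^(89.7/10) + 10^(90.6/10) = 2.590e+09.
L_total = 10·log₁₀(2.590e+09) = 94.13 dB(A).

94.1 dB(A)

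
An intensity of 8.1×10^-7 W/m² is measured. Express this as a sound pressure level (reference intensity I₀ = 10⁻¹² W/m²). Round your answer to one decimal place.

59.1 dB

L = 10·log₁₀(I/I₀) = 10·log₁₀(8.1×10^-7/10⁻¹²) = 10·log₁₀(8.1×10^5).
L = 10·(0.9085 + 5) = 59.08 dB.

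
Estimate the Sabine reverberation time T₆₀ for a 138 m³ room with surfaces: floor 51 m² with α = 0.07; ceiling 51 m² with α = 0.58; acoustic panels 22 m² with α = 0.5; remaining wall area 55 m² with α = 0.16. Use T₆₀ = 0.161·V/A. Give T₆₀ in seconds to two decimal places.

Total absorption A = 51·0.07 + 51·0.58 + 22·0.5 + 55·0.16 = 52.95 m² sabins.
T₆₀ = 0.161 × 138 / 52.95 = 0.420 s.

0.42 s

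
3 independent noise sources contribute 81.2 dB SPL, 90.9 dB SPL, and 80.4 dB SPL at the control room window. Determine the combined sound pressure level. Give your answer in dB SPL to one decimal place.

91.7 dB SPL

For uncorrelated sources the intensities add, so convert each level to linear form, sum, and take 10·log₁₀ of the total.
Σ 10^(L/10) = 10^(81.2/10) + 10^(90.9/10) + 10^(80.4/10) = 1.472e+09.
L_total = 10·log₁₀(1.472e+09) = 91.68 dB SPL.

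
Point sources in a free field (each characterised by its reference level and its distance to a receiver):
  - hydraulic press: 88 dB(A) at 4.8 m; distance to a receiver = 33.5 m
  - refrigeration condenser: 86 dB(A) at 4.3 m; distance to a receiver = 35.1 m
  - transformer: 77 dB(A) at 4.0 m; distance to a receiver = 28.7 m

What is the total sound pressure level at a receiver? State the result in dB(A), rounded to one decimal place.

73.0 dB(A)

Propagate each source to the receiver with L = L_ref − 20·log₁₀(r/r_ref), then add intensities.
hydraulic press: 88 − 20·log₁₀(33.5/4.8) = 88 − 16.88 = 71.12 dB(A).
refrigeration condenser: 86 − 20·log₁₀(35.1/4.3) = 86 − 18.24 = 67.76 dB(A).
transformer: 77 − 20·log₁₀(28.7/4.0) = 77 − 17.12 = 59.88 dB(A).
Σ 10^(L/10) = 1.990e+07 → L_total = 10·log₁₀(1.990e+07) = 72.99 dB(A).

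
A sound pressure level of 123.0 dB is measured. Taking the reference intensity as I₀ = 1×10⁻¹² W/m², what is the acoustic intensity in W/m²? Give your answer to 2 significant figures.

I/I₀ = 10^(123.0/10) = 1.995e+12, so I = 1.995e+12 × 10⁻¹² W/m².

2.0 W/m²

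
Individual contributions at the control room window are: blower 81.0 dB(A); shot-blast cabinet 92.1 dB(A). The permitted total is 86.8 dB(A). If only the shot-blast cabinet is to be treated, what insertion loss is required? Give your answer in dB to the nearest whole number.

Everything except the shot-blast cabinet sums to 10^(81.0/10) = 1.259e+08 in linear terms, 81.00 dB(A).
To meet 86.8 dB(A) overall, the treated shot-blast cabinet may contribute at most 10^(86.8/10) − 1.259e+08 = 3.527e+08, i.e. 85.47 dB(A).
So the shot-blast cabinet must be reduced from 92.1 to 85.47 dB(A): IL = 6.63 dB.

7 dB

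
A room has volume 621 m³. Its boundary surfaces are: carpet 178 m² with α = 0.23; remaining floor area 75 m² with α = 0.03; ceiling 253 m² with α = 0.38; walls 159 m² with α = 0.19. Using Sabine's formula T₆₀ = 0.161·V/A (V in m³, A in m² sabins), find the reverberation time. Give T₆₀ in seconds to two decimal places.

0.59 s

Summing Sᵢαᵢ: 178·0.23 + 75·0.03 + 253·0.38 + 159·0.19 = 169.54 m².
T₆₀ = 0.161 × 621 / 169.54 = 0.590 s.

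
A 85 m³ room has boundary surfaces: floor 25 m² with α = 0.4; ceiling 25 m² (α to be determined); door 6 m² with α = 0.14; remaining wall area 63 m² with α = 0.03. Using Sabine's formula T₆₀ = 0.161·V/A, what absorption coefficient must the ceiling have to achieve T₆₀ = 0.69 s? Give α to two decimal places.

Required total absorption A = 0.161·85/0.69 = 19.83 m².
Absorption from the other surfaces = 25·0.4 + 6·0.14 + 63·0.03 = 12.73 m², so the ceiling must supply 7.10 m² over 25 m².
α = 7.10/25 = 0.284.

0.28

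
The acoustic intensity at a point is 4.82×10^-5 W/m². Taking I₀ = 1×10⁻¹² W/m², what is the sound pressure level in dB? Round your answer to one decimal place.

I/I₀ = 4.82×10^-5/10⁻¹² = 4.82×10^7, and L = 10·log₁₀(I/I₀).
L = 10·(0.6830 + 7) = 76.83 dB.

76.8 dB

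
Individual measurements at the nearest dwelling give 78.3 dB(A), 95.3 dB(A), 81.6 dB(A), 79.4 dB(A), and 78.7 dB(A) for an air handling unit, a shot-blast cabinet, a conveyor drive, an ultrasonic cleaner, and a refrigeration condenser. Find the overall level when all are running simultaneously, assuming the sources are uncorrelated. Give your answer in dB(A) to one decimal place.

For uncorrelated sources the intensities add, so convert each level to linear form, sum, and take 10·log₁₀ of the total.
Σ 10^(L/10) = 10^(78.3/10) + 10^(95.3/10) + 10^(81.6/10) + 10^(79.4/10) + 10^(78.7/10) = 3.762e+09.
L_total = 10·log₁₀(3.762e+09) = 95.75 dB(A).

95.8 dB(A)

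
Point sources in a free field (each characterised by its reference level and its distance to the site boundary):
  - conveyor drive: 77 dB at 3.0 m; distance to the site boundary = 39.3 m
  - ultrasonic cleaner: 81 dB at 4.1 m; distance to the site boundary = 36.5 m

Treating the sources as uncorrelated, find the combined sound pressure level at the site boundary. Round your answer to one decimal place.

62.7 dB

Apply inverse-square spreading to bring every level to the receiver, then sum 10^(L/10).
conveyor drive: 77 − 20·log₁₀(39.3/3.0) = 77 − 22.35 = 54.65 dB.
ultrasonic cleaner: 81 − 20·log₁₀(36.5/4.1) = 81 − 18.99 = 62.01 dB.
Σ 10^(L/10) = 1.881e+06 → L_total = 10·log₁₀(1.881e+06) = 62.74 dB.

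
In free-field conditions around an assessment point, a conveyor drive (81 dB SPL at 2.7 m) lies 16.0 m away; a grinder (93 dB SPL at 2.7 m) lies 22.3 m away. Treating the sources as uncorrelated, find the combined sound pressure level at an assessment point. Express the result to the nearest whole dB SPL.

Apply inverse-square spreading to bring every level to the receiver, then sum 10^(L/10).
conveyor drive: 81 − 20·log₁₀(16.0/2.7) = 81 − 15.46 = 65.54 dB SPL.
grinder: 93 − 20·log₁₀(22.3/2.7) = 93 − 18.34 = 74.66 dB SPL.
Σ 10^(L/10) = 3.283e+07 → L_total = 10·log₁₀(3.283e+07) = 75.16 dB SPL.

75 dB SPL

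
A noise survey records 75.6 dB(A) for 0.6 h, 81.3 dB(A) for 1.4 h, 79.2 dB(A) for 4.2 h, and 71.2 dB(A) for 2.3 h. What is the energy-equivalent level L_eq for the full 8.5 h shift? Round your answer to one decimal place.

78.4 dB(A)

L_eq = 10·log₁₀[(1/T)·Σ tᵢ·10^(Lᵢ/10)] with T = 8.5 h.
Σ tᵢ·10^(Lᵢ/10) = 0.6·10^(75.6/10) + 1.4·10^(81.3/10) + 4.2·10^(79.2/10) + 2.3·10^(71.2/10) = 5.903e+08.
L_eq = 10·log₁₀(5.903e+08/8.5) = 78.42 dB(A).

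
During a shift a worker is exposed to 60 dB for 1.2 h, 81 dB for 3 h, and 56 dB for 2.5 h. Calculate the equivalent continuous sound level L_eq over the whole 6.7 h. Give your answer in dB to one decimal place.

The energy average is taken in the linear domain: L_eq = 10·log₁₀[(Σ tᵢ·10^(Lᵢ/10))/T], T = 6.7 h.
Σ tᵢ·10^(Lᵢ/10) = 1.2·10^(60/10) + 3·10^(81/10) + 2.5·10^(56/10) = 3.799e+08.
L_eq = 10·log₁₀(3.799e+08/6.7) = 77.54 dB.

77.5 dB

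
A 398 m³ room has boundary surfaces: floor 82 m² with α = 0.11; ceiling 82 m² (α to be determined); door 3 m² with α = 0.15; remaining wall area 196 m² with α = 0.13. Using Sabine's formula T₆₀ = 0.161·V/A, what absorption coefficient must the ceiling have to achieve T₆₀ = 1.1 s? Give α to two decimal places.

0.28

Required total absorption A = 0.161·398/1.1 = 58.25 m².
Absorption from the other surfaces = 82·0.11 + 3·0.15 + 196·0.13 = 34.95 m², so the ceiling must supply 23.30 m² over 82 m².
α = 23.30/82 = 0.284.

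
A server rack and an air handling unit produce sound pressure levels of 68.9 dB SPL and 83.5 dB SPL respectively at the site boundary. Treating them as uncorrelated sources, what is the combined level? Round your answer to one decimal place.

For uncorrelated sources the intensities add, so convert each level to linear form, sum, and take 10·log₁₀ of the total.
Σ 10^(L/10) = 10^(68.9/10) + 10^(83.5/10) = 2.316e+08.
L_total = 10·log₁₀(2.316e+08) = 83.65 dB SPL.

83.6 dB SPL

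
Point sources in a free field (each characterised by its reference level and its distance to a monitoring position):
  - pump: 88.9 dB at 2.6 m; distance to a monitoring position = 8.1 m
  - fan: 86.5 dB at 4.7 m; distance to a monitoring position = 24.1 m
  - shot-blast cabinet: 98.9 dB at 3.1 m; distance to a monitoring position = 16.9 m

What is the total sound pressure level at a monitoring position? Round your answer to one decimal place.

Propagate each source to the receiver with L = L_ref − 20·log₁₀(r/r_ref), then add intensities.
pump: 88.9 − 20·log₁₀(8.1/2.6) = 88.9 − 9.87 = 79.03 dB.
fan: 86.5 − 20·log₁₀(24.1/4.7) = 86.5 − 14.20 = 72.30 dB.
shot-blast cabinet: 98.9 − 20·log₁₀(16.9/3.1) = 98.9 − 14.73 = 84.17 dB.
Σ 10^(L/10) = 3.582e+08 → L_total = 10·log₁₀(3.582e+08) = 85.54 dB.

85.5 dB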